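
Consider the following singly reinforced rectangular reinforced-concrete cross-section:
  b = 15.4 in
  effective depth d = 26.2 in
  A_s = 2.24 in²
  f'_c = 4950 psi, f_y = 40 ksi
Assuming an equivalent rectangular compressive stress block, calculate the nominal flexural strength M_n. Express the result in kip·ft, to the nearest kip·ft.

M_n ≈ 190 kip·ft

T = A_s f_y = 2.24 × 40 = 89.6 kips.
a = T/(0.85 f'_c b) = 89.6/(0.85 × 4.95 × 15.4) = 1.383 in.
M_n = T(d − a/2) = 89.6 × (26.2 − 0.6915) = 2285.6 kip·in = 2285.6/12 = 190.47 kip·ft.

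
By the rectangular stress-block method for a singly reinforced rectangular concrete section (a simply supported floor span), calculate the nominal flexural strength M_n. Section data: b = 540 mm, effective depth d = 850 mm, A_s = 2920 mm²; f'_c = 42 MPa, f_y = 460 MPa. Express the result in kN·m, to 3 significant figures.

T = A_s f_y = 2920 × 460 = 1343200 N = 1343.2 kN.
From C = T: a = T/(0.85 f'_c b) = 1343200/(0.85 × 42 × 540) = 69.68 mm.
M_n = T(d − a/2) = 1343.2 kN × (850 − 34.84) mm = 1094.92 kN·m.

M_n ≈ 1090 kN·m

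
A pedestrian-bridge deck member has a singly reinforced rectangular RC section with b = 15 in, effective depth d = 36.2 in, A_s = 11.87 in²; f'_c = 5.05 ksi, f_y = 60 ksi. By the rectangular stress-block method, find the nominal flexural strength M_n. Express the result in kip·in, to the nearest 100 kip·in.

M_n ≈ 21800 kip·in

T = A_s f_y = 11.87 × 60 = 712.2 kips.
a = T/(0.85 f'_c b) = 712.2/(0.85 × 5.05 × 15) = 11.061 in.
M_n = T(d − a/2) = 712.2 × (36.2 − 5.5305) = 21842.8 kip·in.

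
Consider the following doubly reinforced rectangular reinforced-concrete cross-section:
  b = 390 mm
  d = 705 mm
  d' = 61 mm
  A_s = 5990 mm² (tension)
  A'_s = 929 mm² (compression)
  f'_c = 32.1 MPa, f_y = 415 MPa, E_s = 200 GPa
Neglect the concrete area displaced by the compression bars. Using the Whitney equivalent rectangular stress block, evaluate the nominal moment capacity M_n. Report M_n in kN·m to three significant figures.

M_n ≈ 1520 kN·m

Assume both tension and compression steel yield.
Net tension couple steel: A_s − A'_s = 5061 mm².
a = (A_s − A'_s) f_y / (0.85 f'_c b) = 2100315/(0.85 × 32.1 × 390) = 197.38 mm.
c = a/β₁ = 197.38/0.821 = 240.41 mm; ε'_s = 0.003(c − d')/c = 0.0022 ≥ f_y/E_s = 0.0021, so compression steel does yield.
M_n = (A_s − A'_s) f_y (d − a/2) + A'_s f_y (d − d') = [2100315 × (705 − 98.69) + 385535 × (705 − 61)] × 10⁻⁶ = 1273.44 + 248.28 = 1521.72 kN·m.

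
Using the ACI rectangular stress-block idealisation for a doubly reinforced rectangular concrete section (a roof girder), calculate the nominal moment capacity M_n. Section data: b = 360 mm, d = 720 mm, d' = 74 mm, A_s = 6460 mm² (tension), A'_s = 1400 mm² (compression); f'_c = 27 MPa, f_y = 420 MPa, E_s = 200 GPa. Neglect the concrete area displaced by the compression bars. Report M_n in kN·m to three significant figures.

M_n ≈ 1640 kN·m

Assume both tension and compression steel yield.
Net tension couple steel: A_s − A'_s = 5060 mm².
a = (A_s − A'_s) f_y / (0.85 f'_c b) = 2125200/(0.85 × 27 × 360) = 257.23 mm.
c = a/β₁ = 257.23/0.85 = 302.62 mm; ε'_s = 0.003(c − d')/c = 0.0023 ≥ f_y/E_s = 0.0021, so compression steel does yield.
M_n = (A_s − A'_s) f_y (d − a/2) + A'_s f_y (d − d') = [2125200 × (720 − 128.615) + 588000 × (720 − 74)] × 10⁻⁶ = 1256.81 + 379.85 = 1636.66 kN·m.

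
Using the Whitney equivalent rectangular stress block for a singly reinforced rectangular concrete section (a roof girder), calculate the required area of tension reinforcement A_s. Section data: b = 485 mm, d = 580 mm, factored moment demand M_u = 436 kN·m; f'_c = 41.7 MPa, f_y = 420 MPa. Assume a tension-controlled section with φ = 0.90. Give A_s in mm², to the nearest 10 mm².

A_s ≈ 2080 mm²

M_n = M_u/φ = 436/0.90 = 484.444 kN·m.
With M_n = 0.85 f'_c a b (d − a/2), solve the quadratic for a:
a = d − √(d² − 2M_n/(0.85 f'_c b)) = 580 − √(580² − 2 × 484.444×10⁶/(0.85 × 41.7 × 485)) = 50.81 mm.
A_s = 0.85 f'_c a b / f_y = 0.85 × 41.7 × 50.81 × 485 / 420 = 2079.7 mm².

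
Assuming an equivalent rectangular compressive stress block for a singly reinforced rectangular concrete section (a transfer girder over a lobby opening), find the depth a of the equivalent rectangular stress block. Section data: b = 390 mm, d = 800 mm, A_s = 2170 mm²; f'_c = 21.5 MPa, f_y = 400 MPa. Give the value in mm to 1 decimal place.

a ≈ 121.8 mm

T = A_s f_y = 2170 × 400 = 868000 N = 868 kN.
Setting C = 0.85 f'_c a b equal to T: a = 868000/(0.85 × 21.5 × 390) = 121.8 mm.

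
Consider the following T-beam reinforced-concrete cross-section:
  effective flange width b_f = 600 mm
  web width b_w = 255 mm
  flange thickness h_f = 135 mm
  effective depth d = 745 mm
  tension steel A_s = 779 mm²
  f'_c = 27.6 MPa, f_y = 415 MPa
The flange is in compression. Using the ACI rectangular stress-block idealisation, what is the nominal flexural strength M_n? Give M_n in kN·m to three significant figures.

Tension: T = A_s f_y = 779 × 415 = 323285 N.
Try a within the flange: a = T/(0.85 f'_c b_f) = 323285/(0.85 × 27.6 × 600) = 22.97 mm.
Since a = 22.97 ≤ h_f = 135 mm, the stress block lies entirely in the flange; analyse as a rectangular beam of width b_f.
M_n = T(d − a/2) = 323285 × (745 − 11.485) = 237.13 × 10⁶ N·mm.
M_n = 237.13 kN·m.

M_n ≈ 237 kN·m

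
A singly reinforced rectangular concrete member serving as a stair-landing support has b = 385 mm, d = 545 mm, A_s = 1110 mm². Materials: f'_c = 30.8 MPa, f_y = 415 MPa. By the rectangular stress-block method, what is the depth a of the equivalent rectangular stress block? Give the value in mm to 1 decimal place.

a ≈ 45.7 mm

T = A_s f_y = 1110 × 415 = 460650 N = 460.65 kN.
Setting C = 0.85 f'_c a b equal to T: a = 460650/(0.85 × 30.8 × 385) = 45.7 mm.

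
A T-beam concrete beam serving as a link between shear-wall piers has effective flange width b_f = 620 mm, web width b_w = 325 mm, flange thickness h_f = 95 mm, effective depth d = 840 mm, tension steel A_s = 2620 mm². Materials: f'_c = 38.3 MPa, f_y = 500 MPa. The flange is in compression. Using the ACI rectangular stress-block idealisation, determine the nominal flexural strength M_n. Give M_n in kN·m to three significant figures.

M_n ≈ 1060 kN·m

Tension: T = A_s f_y = 2620 × 500 = 1310000 N.
Try a within the flange: a = T/(0.85 f'_c b_f) = 1310000/(0.85 × 38.3 × 620) = 64.90 mm.
Since a = 64.90 ≤ h_f = 95 mm, the stress block lies entirely in the flange; analyse as a rectangular beam of width b_f.
M_n = T(d − a/2) = 1310000 × (840 − 32.45) = 1057.89 × 10⁶ N·mm.
M_n = 1057.89 kN·m.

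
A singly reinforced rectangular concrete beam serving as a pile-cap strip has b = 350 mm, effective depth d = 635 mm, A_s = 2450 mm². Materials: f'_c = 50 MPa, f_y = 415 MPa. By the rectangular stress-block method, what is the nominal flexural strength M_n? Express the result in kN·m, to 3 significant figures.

T = A_s f_y = 2450 × 415 = 1016750 N = 1016.75 kN.
From C = T: a = T/(0.85 f'_c b) = 1016750/(0.85 × 50 × 350) = 68.35 mm.
M_n = T(d − a/2) = 1016.75 kN × (635 − 34.175) mm = 610.89 kN·m.

M_n ≈ 611 kN·m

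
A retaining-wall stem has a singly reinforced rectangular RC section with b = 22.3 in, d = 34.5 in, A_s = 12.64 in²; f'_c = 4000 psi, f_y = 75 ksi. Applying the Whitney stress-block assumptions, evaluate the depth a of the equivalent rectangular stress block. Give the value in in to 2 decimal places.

T = A_s f_y = 12.64 × 75 = 948 kips.
a = T/(0.85 f'_c b) = 948/(0.85 × 4 × 22.3) = 12.50 in.

a ≈ 12.50 in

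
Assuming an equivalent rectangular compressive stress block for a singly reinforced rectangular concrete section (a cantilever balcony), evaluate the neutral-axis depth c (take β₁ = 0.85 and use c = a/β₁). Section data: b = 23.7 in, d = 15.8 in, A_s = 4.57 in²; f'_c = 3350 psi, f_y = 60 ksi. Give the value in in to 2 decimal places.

T = A_s f_y = 4.57 × 60 = 274.2 kips.
a = T/(0.85 f'_c b) = 274.2/(0.85 × 3.35 × 23.7) = 4.0631 in.
With β₁ = 0.85, c = a/β₁ = 4.0631/0.85 = 4.78 in.

c ≈ 4.78 in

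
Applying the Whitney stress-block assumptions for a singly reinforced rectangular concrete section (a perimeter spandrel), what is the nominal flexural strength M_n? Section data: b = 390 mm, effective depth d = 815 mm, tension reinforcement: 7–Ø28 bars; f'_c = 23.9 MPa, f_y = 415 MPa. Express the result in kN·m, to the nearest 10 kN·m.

M_n ≈ 1260 kN·m

A_s = 7 × 616 = 4312 mm².
T = A_s f_y = 4312 × 415 = 1789480 N = 1789.48 kN.
From C = T: a = T/(0.85 f'_c b) = 1789480/(0.85 × 23.9 × 390) = 225.86 mm.
M_n = T(d − a/2) = 1789.48 kN × (815 − 112.93) mm = 1256.34 kN·m.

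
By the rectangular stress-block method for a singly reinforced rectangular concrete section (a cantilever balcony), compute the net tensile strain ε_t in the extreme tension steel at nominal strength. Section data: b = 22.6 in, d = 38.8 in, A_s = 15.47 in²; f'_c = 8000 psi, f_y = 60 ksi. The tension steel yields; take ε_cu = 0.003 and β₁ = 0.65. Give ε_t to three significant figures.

ε_t ≈ 0.00953

a = A_s f_y/(0.85 f'_c b) = 6.040 in.
β₁ = 0.65, so c = a/β₁ = 6.040/0.65 = 9.292 in.
From the linear strain diagram with ε_cu = 0.003: ε_t = 0.003 (d − c)/c = 0.003 × (38.8 − 9.292)/9.292 = 0.00953.
Since ε_t ≥ 0.005, the section is tension-controlled.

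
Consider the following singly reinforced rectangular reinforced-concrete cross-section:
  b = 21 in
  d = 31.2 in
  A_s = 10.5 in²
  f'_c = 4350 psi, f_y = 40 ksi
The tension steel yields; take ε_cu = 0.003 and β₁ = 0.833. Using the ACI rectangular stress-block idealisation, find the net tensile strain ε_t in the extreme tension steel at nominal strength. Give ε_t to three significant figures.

a = A_s f_y/(0.85 f'_c b) = 5.409 in.
β₁ = 0.833, so c = a/β₁ = 5.409/0.833 = 6.493 in.
From the linear strain diagram with ε_cu = 0.003: ε_t = 0.003 (d − c)/c = 0.003 × (31.2 − 6.493)/6.493 = 0.0114.
Since ε_t ≥ 0.005, the section is tension-controlled.

ε_t ≈ 0.0114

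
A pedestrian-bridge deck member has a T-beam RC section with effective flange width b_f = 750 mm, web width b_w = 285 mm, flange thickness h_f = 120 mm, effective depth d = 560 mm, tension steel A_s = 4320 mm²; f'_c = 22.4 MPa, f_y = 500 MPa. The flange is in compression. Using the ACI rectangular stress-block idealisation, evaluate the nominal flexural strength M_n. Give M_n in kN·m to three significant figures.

Tension: T = A_s f_y = 4320 × 500 = 2160000 N.
Try a within the flange: a = T/(0.85 f'_c b_f) = 2160000/(0.85 × 22.4 × 750) = 151.26 mm.
a = 151.26 > h_f = 120 mm: the block extends into the web. Split into flange-overhang and web parts.
C_f = 0.85 f'_c (b_f − b_w) h_f = 0.85 × 22.4 × (750 − 285) × 120 = 1062432 N.
Remaining web compression depth: a_w = (T − C_f)/(0.85 f'_c b_w) = (2160000 − 1062432)/(0.85 × 22.4 × 285) = 202.26 mm.
M_n = C_f(d − h_f/2) + (T − C_f)(d − a_w/2) = 1062432 × (560 − 60) + 1097568 × (560 − 101.13) = 531.22 + 503.64 = 1034.86 × 10⁶ N·mm.
M_n = 1034.86 kN·m.

M_n ≈ 1030 kN·m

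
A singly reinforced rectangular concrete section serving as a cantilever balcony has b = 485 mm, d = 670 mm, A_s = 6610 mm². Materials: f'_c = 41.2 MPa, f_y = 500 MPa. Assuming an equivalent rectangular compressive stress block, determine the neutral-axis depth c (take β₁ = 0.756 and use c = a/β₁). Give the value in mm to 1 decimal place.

T = A_s f_y = 6610 × 500 = 3305000 N = 3305 kN.
Setting C = 0.85 f'_c a b equal to T: a = 3305000/(0.85 × 41.2 × 485) = 194.587 mm.
With β₁ = 0.756, c = a/β₁ = 194.587/0.756 = 257.4 mm.

c ≈ 257.4 mm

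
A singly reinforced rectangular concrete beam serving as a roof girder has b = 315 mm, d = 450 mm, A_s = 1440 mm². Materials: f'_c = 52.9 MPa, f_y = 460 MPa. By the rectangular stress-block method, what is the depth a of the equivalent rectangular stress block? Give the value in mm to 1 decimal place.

a ≈ 46.8 mm

T = A_s f_y = 1440 × 460 = 662400 N = 662.4 kN.
Setting C = 0.85 f'_c a b equal to T: a = 662400/(0.85 × 52.9 × 315) = 46.8 mm.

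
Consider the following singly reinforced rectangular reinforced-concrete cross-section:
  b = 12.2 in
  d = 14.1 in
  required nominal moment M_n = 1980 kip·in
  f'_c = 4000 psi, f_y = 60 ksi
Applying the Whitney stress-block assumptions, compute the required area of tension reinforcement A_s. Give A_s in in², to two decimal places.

A_s ≈ 2.72 in²

From M_n = 0.85 f'_c a b (d − a/2):
a = d − √(d² − 2M_n/(0.85 f'_c b)) = 14.1 − √(14.1² − 2 × 1980/(0.85 × 4 × 12.2)) = 3.934 in.
A_s = 0.85 f'_c a b / f_y = 0.85 × 4 × 3.934 × 12.2 / 60 = 2.720 in².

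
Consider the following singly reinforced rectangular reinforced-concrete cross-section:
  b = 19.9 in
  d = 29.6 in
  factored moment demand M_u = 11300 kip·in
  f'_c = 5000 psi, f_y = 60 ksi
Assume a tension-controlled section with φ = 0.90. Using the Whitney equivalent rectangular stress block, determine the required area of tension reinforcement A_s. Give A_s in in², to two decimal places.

M_n = M_u/φ = 11300/0.90 = 12555.6 kip·in.
From M_n = 0.85 f'_c a b (d − a/2):
a = d − √(d² − 2M_n/(0.85 f'_c b)) = 29.6 − √(29.6² − 2 × 12555.6/(0.85 × 5 × 19.9)) = 5.532 in.
A_s = 0.85 f'_c a b / f_y = 0.85 × 5 × 5.532 × 19.9 / 60 = 7.798 in².

A_s ≈ 7.80 in²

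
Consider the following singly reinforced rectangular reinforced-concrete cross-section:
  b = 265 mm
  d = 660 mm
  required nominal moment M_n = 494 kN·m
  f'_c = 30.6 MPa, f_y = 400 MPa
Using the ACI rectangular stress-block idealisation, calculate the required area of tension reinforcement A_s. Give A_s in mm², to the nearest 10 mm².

A_s ≈ 2060 mm²

With M_n = 0.85 f'_c a b (d − a/2), solve the quadratic for a:
a = d − √(d² − 2M_n/(0.85 f'_c b)) = 660 − √(660² − 2 × 494×10⁶/(0.85 × 30.6 × 265)) = 119.39 mm.
A_s = 0.85 f'_c a b / f_y = 0.85 × 30.6 × 119.39 × 265 / 400 = 2057.3 mm².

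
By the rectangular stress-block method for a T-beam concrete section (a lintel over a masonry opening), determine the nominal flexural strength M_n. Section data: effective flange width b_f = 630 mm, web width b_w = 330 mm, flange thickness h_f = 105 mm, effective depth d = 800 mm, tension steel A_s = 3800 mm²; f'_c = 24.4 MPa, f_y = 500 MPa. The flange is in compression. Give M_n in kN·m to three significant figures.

M_n ≈ 1370 kN·m

Tension: T = A_s f_y = 3800 × 500 = 1900000 N.
Try a within the flange: a = T/(0.85 f'_c b_f) = 1900000/(0.85 × 24.4 × 630) = 145.41 mm.
a = 145.41 > h_f = 105 mm: the block extends into the web. Split into flange-overhang and web parts.
C_f = 0.85 f'_c (b_f − b_w) h_f = 0.85 × 24.4 × (630 − 330) × 105 = 653310 N.
Remaining web compression depth: a_w = (T − C_f)/(0.85 f'_c b_w) = (1900000 − 653310)/(0.85 × 24.4 × 330) = 182.15 mm.
M_n = C_f(d − h_f/2) + (T − C_f)(d − a_w/2) = 653310 × (800 − 52.5) + 1246690 × (800 − 91.075) = 488.35 + 883.81 = 1372.16 × 10⁶ N·mm.
M_n = 1372.16 kN·m.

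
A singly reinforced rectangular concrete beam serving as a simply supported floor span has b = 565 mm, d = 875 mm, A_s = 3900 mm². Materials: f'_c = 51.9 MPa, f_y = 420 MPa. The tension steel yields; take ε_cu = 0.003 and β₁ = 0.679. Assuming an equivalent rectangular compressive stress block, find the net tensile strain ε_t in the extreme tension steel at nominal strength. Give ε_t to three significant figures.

ε_t ≈ 0.0241

a = A_s f_y/(0.85 f'_c b) = 65.72 mm.
β₁ = 0.679, so c = a/β₁ = 65.72/0.679 = 96.79 mm.
From the linear strain diagram with ε_cu = 0.003: ε_t = 0.003 (d − c)/c = 0.003 × (875 − 96.79)/96.79 = 0.0241.
Since ε_t ≥ 0.005, the section is tension-controlled.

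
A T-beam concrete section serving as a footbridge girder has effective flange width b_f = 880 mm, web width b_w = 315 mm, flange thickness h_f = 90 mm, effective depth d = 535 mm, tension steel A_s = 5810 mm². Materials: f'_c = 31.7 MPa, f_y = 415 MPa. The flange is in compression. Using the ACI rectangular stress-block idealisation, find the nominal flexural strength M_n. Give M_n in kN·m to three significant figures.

M_n ≈ 1160 kN·m

Tension: T = A_s f_y = 5810 × 415 = 2411150 N.
Try a within the flange: a = T/(0.85 f'_c b_f) = 2411150/(0.85 × 31.7 × 880) = 101.69 mm.
a = 101.69 > h_f = 90 mm: the block extends into the web. Split into flange-overhang and web parts.
C_f = 0.85 f'_c (b_f − b_w) h_f = 0.85 × 31.7 × (880 − 315) × 90 = 1370153 N.
Remaining web compression depth: a_w = (T − C_f)/(0.85 f'_c b_w) = (2411150 − 1370153)/(0.85 × 31.7 × 315) = 122.65 mm.
M_n = C_f(d − h_f/2) + (T − C_f)(d − a_w/2) = 1370153 × (535 − 45) + 1040997 × (535 − 61.325) = 671.37 + 493.09 = 1164.46 × 10⁶ N·mm.
M_n = 1164.46 kN·m.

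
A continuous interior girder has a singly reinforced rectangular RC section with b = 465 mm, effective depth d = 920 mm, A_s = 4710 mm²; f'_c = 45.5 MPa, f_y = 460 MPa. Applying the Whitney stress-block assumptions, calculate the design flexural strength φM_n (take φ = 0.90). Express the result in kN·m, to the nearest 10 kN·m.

T = A_s f_y = 4710 × 460 = 2166600 N = 2166.6 kN.
From C = T: a = T/(0.85 f'_c b) = 2166600/(0.85 × 45.5 × 465) = 120.47 mm.
M_n = T(d − a/2) = 2166.6 kN × (920 − 60.235) mm = 1862.77 kN·m.
φM_n = 0.90 × 1862.77 = 1676.49 kN·m.

φM_n ≈ 1680 kN·m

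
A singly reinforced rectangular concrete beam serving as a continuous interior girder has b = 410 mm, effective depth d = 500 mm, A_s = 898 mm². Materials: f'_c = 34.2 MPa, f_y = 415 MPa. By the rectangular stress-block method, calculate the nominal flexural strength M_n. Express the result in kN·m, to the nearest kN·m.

T = A_s f_y = 898 × 415 = 372670 N = 372.67 kN.
From C = T: a = T/(0.85 f'_c b) = 372670/(0.85 × 34.2 × 410) = 31.27 mm.
M_n = T(d − a/2) = 372.67 kN × (500 − 15.635) mm = 180.51 kN·m.

M_n ≈ 181 kN·m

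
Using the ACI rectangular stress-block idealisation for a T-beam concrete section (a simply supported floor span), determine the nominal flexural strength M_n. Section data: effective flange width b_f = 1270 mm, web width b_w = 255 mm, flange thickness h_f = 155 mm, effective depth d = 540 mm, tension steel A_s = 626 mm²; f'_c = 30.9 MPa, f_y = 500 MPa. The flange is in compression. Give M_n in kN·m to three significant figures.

M_n ≈ 168 kN·m

Tension: T = A_s f_y = 626 × 500 = 313000 N.
Try a within the flange: a = T/(0.85 f'_c b_f) = 313000/(0.85 × 30.9 × 1270) = 9.38 mm.
Since a = 9.38 ≤ h_f = 155 mm, the stress block lies entirely in the flange; analyse as a rectangular beam of width b_f.
M_n = T(d − a/2) = 313000 × (540 − 4.69) = 167.55 × 10⁶ N·mm.
M_n = 167.55 kN·m.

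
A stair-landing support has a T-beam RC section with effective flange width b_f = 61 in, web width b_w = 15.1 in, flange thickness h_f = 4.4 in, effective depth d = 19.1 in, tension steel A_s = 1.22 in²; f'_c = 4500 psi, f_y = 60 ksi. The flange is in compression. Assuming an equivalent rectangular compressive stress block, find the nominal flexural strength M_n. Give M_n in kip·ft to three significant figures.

Tension: T = A_s f_y = 1.22 × 60 = 73.2 kips.
Try a within the flange: a = T/(0.85 f'_c b_f) = 73.2/(0.85 × 4.5 × 61) = 0.314 in.
Since a = 0.314 ≤ h_f = 4.4 in, the stress block lies entirely in the flange; analyse as a rectangular beam of width b_f.
M_n = T(d − a/2) = 73.2 × (19.1 − 0.157) = 1386.6 kip·in.
M_n = 1386.6/12 = 115.55 kip·ft.

M_n ≈ 116 kip·ft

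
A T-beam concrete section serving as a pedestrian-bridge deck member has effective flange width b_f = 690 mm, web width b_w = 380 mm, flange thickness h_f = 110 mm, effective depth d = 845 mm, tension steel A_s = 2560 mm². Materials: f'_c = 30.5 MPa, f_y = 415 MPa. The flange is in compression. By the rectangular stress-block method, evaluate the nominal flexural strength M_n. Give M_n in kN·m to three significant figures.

Tension: T = A_s f_y = 2560 × 415 = 1062400 N.
Try a within the flange: a = T/(0.85 f'_c b_f) = 1062400/(0.85 × 30.5 × 690) = 59.39 mm.
Since a = 59.39 ≤ h_f = 110 mm, the stress block lies entirely in the flange; analyse as a rectangular beam of width b_f.
M_n = T(d − a/2) = 1062400 × (845 − 29.695) = 866.18 × 10⁶ N·mm.
M_n = 866.18 kN·m.

M_n ≈ 866 kN·m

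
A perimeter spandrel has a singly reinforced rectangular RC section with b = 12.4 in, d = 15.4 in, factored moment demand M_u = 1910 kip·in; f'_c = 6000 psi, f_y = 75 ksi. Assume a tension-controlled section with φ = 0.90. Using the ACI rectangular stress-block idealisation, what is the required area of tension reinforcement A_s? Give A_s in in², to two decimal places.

A_s ≈ 1.99 in²

M_n = M_u/φ = 1910/0.90 = 2122.22 kip·in.
From M_n = 0.85 f'_c a b (d − a/2):
a = d − √(d² − 2M_n/(0.85 f'_c b)) = 15.4 − √(15.4² − 2 × 2122.22/(0.85 × 6 × 12.4)) = 2.360 in.
A_s = 0.85 f'_c a b / f_y = 0.85 × 6 × 2.360 × 12.4 / 75 = 1.990 in².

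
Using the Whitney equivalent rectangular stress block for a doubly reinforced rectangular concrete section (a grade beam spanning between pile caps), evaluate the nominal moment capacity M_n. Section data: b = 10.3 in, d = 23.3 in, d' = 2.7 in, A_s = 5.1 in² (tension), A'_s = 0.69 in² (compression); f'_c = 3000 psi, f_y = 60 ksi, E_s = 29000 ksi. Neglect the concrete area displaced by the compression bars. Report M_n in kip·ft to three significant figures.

Assume both steels yield.
a = (A_s − A'_s) f_y/(0.85 f'_c b) = (5.1 − 0.69) × 60/(0.85 × 3 × 10.3) = 10.074 in.
c = a/β₁ = 10.074/0.85 = 11.852 in; ε'_s = 0.003(c − d')/c = 0.0023 ≥ ε_y = 0.0021, so the compression steel yields.
M_n = (A_s − A'_s) f_y (d − a/2) + A'_s f_y (d − d') = 264.6 × (23.3 − 5.037) + 41.4 × (23.3 − 2.7) = 4832.4 + 852.8 = 5685.2 kip·in = 5685.2/12 = 473.77 kip·ft.

M_n ≈ 474 kip·ft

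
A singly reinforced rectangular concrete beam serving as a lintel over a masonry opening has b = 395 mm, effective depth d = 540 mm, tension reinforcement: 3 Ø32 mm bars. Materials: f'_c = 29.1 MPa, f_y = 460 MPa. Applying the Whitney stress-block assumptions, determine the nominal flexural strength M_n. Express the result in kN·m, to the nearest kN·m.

M_n ≈ 536 kN·m

A_s = 3 × 804 = 2412 mm².
T = A_s f_y = 2412 × 460 = 1109520 N = 1109.52 kN.
From C = T: a = T/(0.85 f'_c b) = 1109520/(0.85 × 29.1 × 395) = 113.56 mm.
M_n = T(d − a/2) = 1109.52 kN × (540 − 56.78) mm = 536.14 kN·m.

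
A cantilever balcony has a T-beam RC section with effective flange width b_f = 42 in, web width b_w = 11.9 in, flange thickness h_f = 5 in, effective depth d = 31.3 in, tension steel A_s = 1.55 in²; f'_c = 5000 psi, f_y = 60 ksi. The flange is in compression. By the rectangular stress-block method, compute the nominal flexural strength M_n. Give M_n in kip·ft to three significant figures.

M_n ≈ 241 kip·ft

Tension: T = A_s f_y = 1.55 × 60 = 93 kips.
Try a within the flange: a = T/(0.85 f'_c b_f) = 93/(0.85 × 5 × 42) = 0.521 in.
Since a = 0.521 ≤ h_f = 5 in, the stress block lies entirely in the flange; analyse as a rectangular beam of width b_f.
M_n = T(d − a/2) = 93 × (31.3 − 0.2605) = 2886.7 kip·in.
M_n = 2886.7/12 = 240.56 kip·ft.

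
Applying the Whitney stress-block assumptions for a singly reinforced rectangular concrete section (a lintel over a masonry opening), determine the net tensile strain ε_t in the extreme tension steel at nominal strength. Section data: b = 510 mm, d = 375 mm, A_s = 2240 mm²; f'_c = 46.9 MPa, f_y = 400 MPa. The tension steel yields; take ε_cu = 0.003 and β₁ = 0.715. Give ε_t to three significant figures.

ε_t ≈ 0.0153

a = A_s f_y/(0.85 f'_c b) = 44.07 mm.
β₁ = 0.715, so c = a/β₁ = 44.07/0.715 = 61.64 mm.
From the linear strain diagram with ε_cu = 0.003: ε_t = 0.003 (d − c)/c = 0.003 × (375 − 61.64)/61.64 = 0.0153.
Since ε_t ≥ 0.005, the section is tension-controlled.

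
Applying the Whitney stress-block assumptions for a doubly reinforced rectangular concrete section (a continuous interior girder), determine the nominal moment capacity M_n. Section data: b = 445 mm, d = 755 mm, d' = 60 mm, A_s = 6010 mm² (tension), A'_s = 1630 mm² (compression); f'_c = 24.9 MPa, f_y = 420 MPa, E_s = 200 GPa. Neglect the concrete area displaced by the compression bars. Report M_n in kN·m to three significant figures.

M_n ≈ 1690 kN·m

Assume both tension and compression steel yield.
Net tension couple steel: A_s − A'_s = 4380 mm².
a = (A_s − A'_s) f_y / (0.85 f'_c b) = 1839600/(0.85 × 24.9 × 445) = 195.32 mm.
c = a/β₁ = 195.32/0.85 = 229.79 mm; ε'_s = 0.003(c − d')/c = 0.0022 ≥ f_y/E_s = 0.0021, so compression steel does yield.
M_n = (A_s − A'_s) f_y (d − a/2) + A'_s f_y (d − d') = [1839600 × (755 − 97.66) + 684600 × (755 − 60)] × 10⁻⁶ = 1209.24 + 475.80 = 1685.04 kN·m.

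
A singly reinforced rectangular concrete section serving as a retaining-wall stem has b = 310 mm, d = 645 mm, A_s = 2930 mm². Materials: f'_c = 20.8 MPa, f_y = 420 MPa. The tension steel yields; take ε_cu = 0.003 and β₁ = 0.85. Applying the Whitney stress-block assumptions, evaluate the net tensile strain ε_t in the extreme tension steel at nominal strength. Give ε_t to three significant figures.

ε_t ≈ 0.00433

a = A_s f_y/(0.85 f'_c b) = 224.53 mm.
β₁ = 0.85, so c = a/β₁ = 224.53/0.85 = 264.15 mm.
From the linear strain diagram with ε_cu = 0.003: ε_t = 0.003 (d − c)/c = 0.003 × (645 − 264.15)/264.15 = 0.00433.
ε_t is between 0.004 and 0.005 — transition zone.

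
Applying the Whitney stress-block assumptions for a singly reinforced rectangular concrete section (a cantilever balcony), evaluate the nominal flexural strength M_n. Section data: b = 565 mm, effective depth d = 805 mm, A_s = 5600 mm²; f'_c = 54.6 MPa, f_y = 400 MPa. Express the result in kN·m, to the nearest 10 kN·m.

T = A_s f_y = 5600 × 400 = 2240000 N = 2240 kN.
From C = T: a = T/(0.85 f'_c b) = 2240000/(0.85 × 54.6 × 565) = 85.43 mm.
M_n = T(d − a/2) = 2240 kN × (805 − 42.715) mm = 1707.52 kN·m.

M_n ≈ 1710 kN·m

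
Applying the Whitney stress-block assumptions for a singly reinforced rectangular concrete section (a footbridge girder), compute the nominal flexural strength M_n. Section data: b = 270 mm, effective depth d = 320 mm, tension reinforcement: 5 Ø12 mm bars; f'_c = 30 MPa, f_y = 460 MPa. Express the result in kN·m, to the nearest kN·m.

M_n ≈ 78 kN·m

A_s = 5 × 113 = 565 mm².
T = A_s f_y = 565 × 460 = 259900 N = 259.9 kN.
From C = T: a = T/(0.85 f'_c b) = 259900/(0.85 × 30 × 270) = 37.75 mm.
M_n = T(d − a/2) = 259.9 kN × (320 − 18.875) mm = 78.26 kN·m.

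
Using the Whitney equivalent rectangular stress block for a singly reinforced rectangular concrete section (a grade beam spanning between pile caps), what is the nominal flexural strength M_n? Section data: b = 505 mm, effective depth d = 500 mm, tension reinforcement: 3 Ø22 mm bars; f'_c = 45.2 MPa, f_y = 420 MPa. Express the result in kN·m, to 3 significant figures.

A_s = 3 × 380 = 1140 mm².
T = A_s f_y = 1140 × 420 = 478800 N = 478.8 kN.
From C = T: a = T/(0.85 f'_c b) = 478800/(0.85 × 45.2 × 505) = 24.68 mm.
M_n = T(d − a/2) = 478.8 kN × (500 − 12.34) mm = 233.49 kN·m.

M_n ≈ 233 kN·m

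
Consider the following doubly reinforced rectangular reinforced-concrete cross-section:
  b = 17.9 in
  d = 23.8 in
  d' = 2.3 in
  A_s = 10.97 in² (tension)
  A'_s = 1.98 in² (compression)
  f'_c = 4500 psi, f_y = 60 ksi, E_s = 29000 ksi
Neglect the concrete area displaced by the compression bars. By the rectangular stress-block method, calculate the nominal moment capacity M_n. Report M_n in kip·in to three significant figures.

M_n ≈ 13300 kip·in

Assume both steels yield.
a = (A_s − A'_s) f_y/(0.85 f'_c b) = (10.97 − 1.98) × 60/(0.85 × 4.5 × 17.9) = 7.878 in.
c = a/β₁ = 7.878/0.825 = 9.549 in; ε'_s = 0.003(c − d')/c = 0.0023 ≥ ε_y = 0.0021, so the compression steel yields.
M_n = (A_s − A'_s) f_y (d − a/2) + A'_s f_y (d − d') = 539.4 × (23.8 − 3.939) + 118.8 × (23.8 − 2.3) = 10713.0 + 2554.2 = 13267.2 kip·in.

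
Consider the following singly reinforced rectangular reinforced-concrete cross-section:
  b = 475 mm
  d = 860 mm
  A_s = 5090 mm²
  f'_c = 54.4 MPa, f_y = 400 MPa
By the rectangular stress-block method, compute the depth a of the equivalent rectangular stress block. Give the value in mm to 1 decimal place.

T = A_s f_y = 5090 × 400 = 2036000 N = 2036 kN.
Setting C = 0.85 f'_c a b equal to T: a = 2036000/(0.85 × 54.4 × 475) = 92.7 mm.

a ≈ 92.7 mm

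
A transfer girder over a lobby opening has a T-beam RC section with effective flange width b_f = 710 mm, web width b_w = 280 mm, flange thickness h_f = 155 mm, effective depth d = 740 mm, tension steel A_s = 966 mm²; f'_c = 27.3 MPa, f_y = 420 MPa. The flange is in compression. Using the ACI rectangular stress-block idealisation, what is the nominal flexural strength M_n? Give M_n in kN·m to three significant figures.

Tension: T = A_s f_y = 966 × 420 = 405720 N.
Try a within the flange: a = T/(0.85 f'_c b_f) = 405720/(0.85 × 27.3 × 710) = 24.63 mm.
Since a = 24.63 ≤ h_f = 155 mm, the stress block lies entirely in the flange; analyse as a rectangular beam of width b_f.
M_n = T(d − a/2) = 405720 × (740 − 12.315) = 295.24 × 10⁶ N·mm.
M_n = 295.24 kN·m.

M_n ≈ 295 kN·m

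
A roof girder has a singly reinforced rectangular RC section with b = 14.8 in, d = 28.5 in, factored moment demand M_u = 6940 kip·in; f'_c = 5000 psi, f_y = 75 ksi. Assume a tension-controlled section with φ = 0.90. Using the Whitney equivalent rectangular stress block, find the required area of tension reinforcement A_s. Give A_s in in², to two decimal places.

M_n = M_u/φ = 6940/0.90 = 7711.11 kip·in.
From M_n = 0.85 f'_c a b (d − a/2):
a = d − √(d² − 2M_n/(0.85 f'_c b)) = 28.5 − √(28.5² − 2 × 7711.11/(0.85 × 5 × 14.8)) = 4.687 in.
A_s = 0.85 f'_c a b / f_y = 0.85 × 5 × 4.687 × 14.8 / 75 = 3.931 in².

A_s ≈ 3.93 in²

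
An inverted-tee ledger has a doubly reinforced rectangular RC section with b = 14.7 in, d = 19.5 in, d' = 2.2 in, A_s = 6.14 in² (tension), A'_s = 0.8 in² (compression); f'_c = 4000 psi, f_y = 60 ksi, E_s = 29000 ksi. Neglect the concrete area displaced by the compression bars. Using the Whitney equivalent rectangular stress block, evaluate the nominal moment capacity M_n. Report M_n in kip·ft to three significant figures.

M_n ≈ 504 kip·ft

Assume both steels yield.
a = (A_s − A'_s) f_y/(0.85 f'_c b) = (6.14 − 0.8) × 60/(0.85 × 4 × 14.7) = 6.411 in.
c = a/β₁ = 6.411/0.85 = 7.542 in; ε'_s = 0.003(c − d')/c = 0.0021 ≥ ε_y = 0.0021, so the compression steel yields.
M_n = (A_s − A'_s) f_y (d − a/2) + A'_s f_y (d − d') = 320.4 × (19.5 − 3.2055) + 48 × (19.5 − 2.2) = 5220.8 + 830.4 = 6051.2 kip·in = 6051.2/12 = 504.27 kip·ft.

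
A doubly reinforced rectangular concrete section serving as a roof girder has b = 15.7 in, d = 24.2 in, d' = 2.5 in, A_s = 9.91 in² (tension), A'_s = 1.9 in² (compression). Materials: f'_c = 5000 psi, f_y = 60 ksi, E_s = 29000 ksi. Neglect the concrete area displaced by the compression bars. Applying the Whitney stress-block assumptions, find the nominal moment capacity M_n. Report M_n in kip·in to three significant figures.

M_n ≈ 12400 kip·in

Assume both steels yield.
a = (A_s − A'_s) f_y/(0.85 f'_c b) = (9.91 − 1.9) × 60/(0.85 × 5 × 15.7) = 7.203 in.
c = a/β₁ = 7.203/0.8 = 9.004 in; ε'_s = 0.003(c − d')/c = 0.0022 ≥ ε_y = 0.0021, so the compression steel yields.
M_n = (A_s − A'_s) f_y (d − a/2) + A'_s f_y (d − d') = 480.6 × (24.2 − 3.6015) + 114 × (24.2 − 2.5) = 9899.6 + 2473.8 = 12373.4 kip·in.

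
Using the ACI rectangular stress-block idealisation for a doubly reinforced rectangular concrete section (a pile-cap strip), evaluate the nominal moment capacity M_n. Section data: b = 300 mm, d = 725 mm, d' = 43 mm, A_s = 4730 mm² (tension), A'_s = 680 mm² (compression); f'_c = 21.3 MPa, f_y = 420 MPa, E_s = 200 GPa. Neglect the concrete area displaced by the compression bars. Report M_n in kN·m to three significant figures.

Assume both tension and compression steel yield.
Net tension couple steel: A_s − A'_s = 4050 mm².
a = (A_s − A'_s) f_y / (0.85 f'_c b) = 1701000/(0.85 × 21.3 × 300) = 313.17 mm.
c = a/β₁ = 313.17/0.85 = 368.44 mm; ε'_s = 0.003(c − d')/c = 0.0026 ≥ f_y/E_s = 0.0021, so compression steel does yield.
M_n = (A_s − A'_s) f_y (d − a/2) + A'_s f_y (d − d') = [1701000 × (725 − 156.585) + 285600 × (725 − 43)] × 10⁻⁶ = 966.87 + 194.78 = 1161.65 kN·m.

M_n ≈ 1160 kN·m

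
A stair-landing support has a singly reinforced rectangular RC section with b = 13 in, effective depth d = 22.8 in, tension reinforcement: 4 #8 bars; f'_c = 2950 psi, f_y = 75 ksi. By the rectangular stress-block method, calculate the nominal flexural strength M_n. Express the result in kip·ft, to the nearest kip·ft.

A_s = 4 × 0.79 = 3.16 in².
T = A_s f_y = 3.16 × 75 = 237 kips.
a = T/(0.85 f'_c b) = 237/(0.85 × 2.95 × 13) = 7.270 in.
M_n = T(d − a/2) = 237 × (22.8 − 3.635) = 4542.1 kip·in = 4542.1/12 = 378.51 kip·ft.

M_n ≈ 379 kip·ft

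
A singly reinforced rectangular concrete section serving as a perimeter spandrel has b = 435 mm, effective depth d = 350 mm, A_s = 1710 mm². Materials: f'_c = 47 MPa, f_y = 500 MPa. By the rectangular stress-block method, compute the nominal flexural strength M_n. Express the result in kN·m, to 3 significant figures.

M_n ≈ 278 kN·m

T = A_s f_y = 1710 × 500 = 855000 N = 855 kN.
From C = T: a = T/(0.85 f'_c b) = 855000/(0.85 × 47 × 435) = 49.20 mm.
M_n = T(d − a/2) = 855 kN × (350 − 24.6) mm = 278.22 kN·m.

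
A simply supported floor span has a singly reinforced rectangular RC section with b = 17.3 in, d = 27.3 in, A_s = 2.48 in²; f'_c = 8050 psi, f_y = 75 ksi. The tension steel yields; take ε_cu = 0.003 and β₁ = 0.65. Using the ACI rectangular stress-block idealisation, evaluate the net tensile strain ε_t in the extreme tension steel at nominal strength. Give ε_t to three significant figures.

a = A_s f_y/(0.85 f'_c b) = 1.571 in.
β₁ = 0.65, so c = a/β₁ = 1.571/0.65 = 2.417 in.
From the linear strain diagram with ε_cu = 0.003: ε_t = 0.003 (d − c)/c = 0.003 × (27.3 − 2.417)/2.417 = 0.0309.
Since ε_t ≥ 0.005, the section is tension-controlled.

ε_t ≈ 0.0309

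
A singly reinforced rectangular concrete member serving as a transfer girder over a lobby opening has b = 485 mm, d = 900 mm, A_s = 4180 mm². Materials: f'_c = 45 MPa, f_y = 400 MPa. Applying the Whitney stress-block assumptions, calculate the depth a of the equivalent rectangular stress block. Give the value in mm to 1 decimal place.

a ≈ 90.1 mm

T = A_s f_y = 4180 × 400 = 1672000 N = 1672 kN.
Setting C = 0.85 f'_c a b equal to T: a = 1672000/(0.85 × 45 × 485) = 90.1 mm.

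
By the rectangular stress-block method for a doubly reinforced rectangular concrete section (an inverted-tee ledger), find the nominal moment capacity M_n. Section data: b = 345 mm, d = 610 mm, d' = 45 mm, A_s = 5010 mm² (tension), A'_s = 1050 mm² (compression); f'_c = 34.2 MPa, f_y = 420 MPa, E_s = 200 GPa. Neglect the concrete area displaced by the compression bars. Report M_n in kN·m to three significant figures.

M_n ≈ 1130 kN·m

Assume both tension and compression steel yield.
Net tension couple steel: A_s − A'_s = 3960 mm².
a = (A_s − A'_s) f_y / (0.85 f'_c b) = 1663200/(0.85 × 34.2 × 345) = 165.84 mm.
c = a/β₁ = 165.84/0.806 = 205.76 mm; ε'_s = 0.003(c − d')/c = 0.0023 ≥ f_y/E_s = 0.0021, so compression steel does yield.
M_n = (A_s − A'_s) f_y (d − a/2) + A'_s f_y (d − d') = [1663200 × (610 − 82.92) + 441000 × (610 − 45)] × 10⁻⁶ = 876.64 + 249.17 = 1125.81 kN·m.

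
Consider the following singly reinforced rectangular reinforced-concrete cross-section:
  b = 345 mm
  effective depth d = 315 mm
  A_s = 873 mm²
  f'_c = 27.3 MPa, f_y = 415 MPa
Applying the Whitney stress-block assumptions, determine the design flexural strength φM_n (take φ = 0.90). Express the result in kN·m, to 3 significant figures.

φM_n ≈ 95.3 kN·m

T = A_s f_y = 873 × 415 = 362295 N = 362.295 kN.
From C = T: a = T/(0.85 f'_c b) = 362295/(0.85 × 27.3 × 345) = 45.25 mm.
M_n = T(d − a/2) = 362.295 kN × (315 − 22.625) mm = 105.93 kN·m.
φM_n = 0.90 × 105.93 = 95.34 kN·m.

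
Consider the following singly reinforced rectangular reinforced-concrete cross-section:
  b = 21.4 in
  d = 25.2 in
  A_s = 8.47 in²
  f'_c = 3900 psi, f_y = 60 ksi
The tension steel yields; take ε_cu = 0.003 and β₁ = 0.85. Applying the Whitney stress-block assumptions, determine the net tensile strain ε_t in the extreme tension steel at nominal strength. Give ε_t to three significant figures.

a = A_s f_y/(0.85 f'_c b) = 7.164 in.
β₁ = 0.85, so c = a/β₁ = 7.164/0.85 = 8.428 in.
From the linear strain diagram with ε_cu = 0.003: ε_t = 0.003 (d − c)/c = 0.003 × (25.2 − 8.428)/8.428 = 0.00597.
Since ε_t ≥ 0.005, the section is tension-controlled.

ε_t ≈ 0.00597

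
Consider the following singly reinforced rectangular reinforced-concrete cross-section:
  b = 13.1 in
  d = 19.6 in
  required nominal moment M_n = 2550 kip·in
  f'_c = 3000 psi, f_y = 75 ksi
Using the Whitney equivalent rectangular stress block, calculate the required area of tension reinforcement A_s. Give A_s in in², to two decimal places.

A_s ≈ 1.95 in²

From M_n = 0.85 f'_c a b (d − a/2):
a = d − √(d² − 2M_n/(0.85 f'_c b)) = 19.6 − √(19.6² − 2 × 2550/(0.85 × 3 × 13.1)) = 4.385 in.
A_s = 0.85 f'_c a b / f_y = 0.85 × 3 × 4.385 × 13.1 / 75 = 1.953 in².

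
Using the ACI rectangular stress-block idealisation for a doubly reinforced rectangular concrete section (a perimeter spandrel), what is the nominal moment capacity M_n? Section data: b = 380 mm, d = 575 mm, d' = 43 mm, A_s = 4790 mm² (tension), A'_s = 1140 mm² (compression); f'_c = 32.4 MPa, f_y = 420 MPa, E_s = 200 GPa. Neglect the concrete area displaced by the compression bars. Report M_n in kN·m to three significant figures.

Assume both tension and compression steel yield.
Net tension couple steel: A_s − A'_s = 3650 mm².
a = (A_s − A'_s) f_y / (0.85 f'_c b) = 1533000/(0.85 × 32.4 × 380) = 146.49 mm.
c = a/β₁ = 146.49/0.819 = 178.86 mm; ε'_s = 0.003(c − d')/c = 0.0023 ≥ f_y/E_s = 0.0021, so compression steel does yield.
M_n = (A_s − A'_s) f_y (d − a/2) + A'_s f_y (d − d') = [1533000 × (575 − 73.245) + 478800 × (575 − 43)] × 10⁻⁶ = 769.19 + 254.72 = 1023.91 kN·m.

M_n ≈ 1020 kN·m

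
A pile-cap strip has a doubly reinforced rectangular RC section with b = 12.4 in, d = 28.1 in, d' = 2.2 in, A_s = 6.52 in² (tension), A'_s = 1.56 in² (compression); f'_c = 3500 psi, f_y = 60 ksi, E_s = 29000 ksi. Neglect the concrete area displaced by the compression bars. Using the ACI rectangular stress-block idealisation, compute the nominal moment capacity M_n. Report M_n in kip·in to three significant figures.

M_n ≈ 9590 kip·in

Assume both steels yield.
a = (A_s − A'_s) f_y/(0.85 f'_c b) = (6.52 − 1.56) × 60/(0.85 × 3.5 × 12.4) = 8.067 in.
c = a/β₁ = 8.067/0.85 = 9.491 in; ε'_s = 0.003(c − d')/c = 0.0023 ≥ ε_y = 0.0021, so the compression steel yields.
M_n = (A_s − A'_s) f_y (d − a/2) + A'_s f_y (d − d') = 297.6 × (28.1 − 4.0335) + 93.6 × (28.1 − 2.2) = 7162.2 + 2424.2 = 9586.4 kip·in.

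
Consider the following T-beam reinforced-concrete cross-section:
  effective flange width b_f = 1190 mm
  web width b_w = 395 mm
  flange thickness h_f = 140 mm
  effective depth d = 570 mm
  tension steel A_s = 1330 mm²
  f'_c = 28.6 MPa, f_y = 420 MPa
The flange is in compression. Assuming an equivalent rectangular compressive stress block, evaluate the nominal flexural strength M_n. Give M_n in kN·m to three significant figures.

Tension: T = A_s f_y = 1330 × 420 = 558600 N.
Try a within the flange: a = T/(0.85 f'_c b_f) = 558600/(0.85 × 28.6 × 1190) = 19.31 mm.
Since a = 19.31 ≤ h_f = 140 mm, the stress block lies entirely in the flange; analyse as a rectangular beam of width b_f.
M_n = T(d − a/2) = 558600 × (570 − 9.655) = 313.01 × 10⁶ N·mm.
M_n = 313.01 kN·m.

M_n ≈ 313 kN·m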